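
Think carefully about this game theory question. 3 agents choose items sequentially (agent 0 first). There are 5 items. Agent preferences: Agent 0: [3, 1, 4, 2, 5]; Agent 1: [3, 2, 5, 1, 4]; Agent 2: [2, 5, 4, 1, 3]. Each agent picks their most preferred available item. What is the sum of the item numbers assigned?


Step 1: Agent 0 picks item 3
Step 2: Agent 1 picks item 2
Step 3: Agent 2 picks item 5
Step 4: Sum = 3 + 2 + 5 = 10

10


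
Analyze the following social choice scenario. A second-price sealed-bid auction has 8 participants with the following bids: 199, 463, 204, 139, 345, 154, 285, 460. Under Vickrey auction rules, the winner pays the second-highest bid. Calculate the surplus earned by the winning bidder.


Step 1: Sort bids in descending order: 463, 460, 345, 285, 204, 199, 154, 139
Step 2: The winning bid is the highest: 463
Step 3: The payment equals the second-highest bid: 460
Step 4: Surplus = winner's bid - payment = 463 - 460 = 3

3


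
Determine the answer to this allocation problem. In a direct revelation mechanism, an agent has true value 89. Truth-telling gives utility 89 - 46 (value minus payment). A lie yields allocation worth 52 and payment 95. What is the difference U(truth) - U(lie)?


Step 1: U(truth) = value - payment = 89 - 46 = 43
Step 2: U(lie) = allocation - payment = 52 - 95 = -43
Step 3: IC gap = 43 - (-43) = 86

86


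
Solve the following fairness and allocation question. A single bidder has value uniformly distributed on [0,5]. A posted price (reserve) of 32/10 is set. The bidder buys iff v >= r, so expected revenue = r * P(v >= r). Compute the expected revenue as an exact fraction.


Step 1: Posted price r = 16/5, value support [0,5]
Step 2: P(v >= r) = (5 - 16/5)/5 = 9/25
Step 3: Expected revenue = r * P(v >= r) = 16/5 * 9/25
Step 4: Revenue = 144/125

144/125


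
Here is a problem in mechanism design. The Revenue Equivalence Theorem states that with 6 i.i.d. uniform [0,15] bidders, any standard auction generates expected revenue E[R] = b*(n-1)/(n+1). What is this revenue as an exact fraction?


Step 1: By Revenue Equivalence, expected revenue = b*(n-1)/(n+1)
Step 2: Substituting n = 6, b = 15
Step 3: Revenue = 15*(6-1)/(6+1) = 15*5/7
Step 4: Revenue = 75/7

75/7


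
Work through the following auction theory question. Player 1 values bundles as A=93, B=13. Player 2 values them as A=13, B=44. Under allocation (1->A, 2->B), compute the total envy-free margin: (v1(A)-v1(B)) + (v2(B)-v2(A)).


Step 1: Player 1's margin = v1(A) - v1(B) = 93 - 13 = 80
Step 2: Player 2's margin = v2(B) - v2(A) = 44 - 13 = 31
Step 3: Total margin = 80 + 31 = 111

111


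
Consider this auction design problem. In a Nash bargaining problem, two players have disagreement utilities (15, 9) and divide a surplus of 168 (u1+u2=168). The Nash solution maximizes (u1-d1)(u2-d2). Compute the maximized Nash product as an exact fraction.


Step 1: The Nash solution splits surplus symmetrically above the disagreement point
Step 2: u1 = (total + d1 - d2)/2 = (168 + 15 - 9)/2 = 87
Step 3: u2 = (total - d1 + d2)/2 = (168 - 15 + 9)/2 = 81
Step 4: Nash product = (87 - 15) * (81 - 9)
Step 5: = 72 * 72 = 5184

5184


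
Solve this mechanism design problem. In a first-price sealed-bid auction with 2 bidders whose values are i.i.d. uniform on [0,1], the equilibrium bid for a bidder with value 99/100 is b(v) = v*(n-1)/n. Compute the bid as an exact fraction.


Step 1: The symmetric BNE bidding function is b(v) = v * (n-1) / n
Step 2: Substitute v = 99/100 and n = 2
Step 3: b = 99/100 * 1/2
Step 4: b = 99/200

99/200


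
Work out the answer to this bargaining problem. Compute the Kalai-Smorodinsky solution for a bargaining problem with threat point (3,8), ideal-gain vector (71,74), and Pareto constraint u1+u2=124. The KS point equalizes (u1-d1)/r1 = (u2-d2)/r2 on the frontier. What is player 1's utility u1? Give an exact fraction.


Step 1: At the KS point, (u1-d1)/r1 = (u2-d2)/r2 = t and u1+u2 = 124
Step 2: u1 = d1 + r1*t and u2 = d2 + r2*t, so (d1 + r1*t) + (d2 + r2*t) = 124
Step 3: t = (124 - 3 - 8)/(71 + 74) = 113/145
Step 4: u1 = d1 + r1*t = 3 + 71 * 113/145 = 8458/145
Step 5: (Check: u2 = d2 + r2*t = 9522/145; u1+u2 = 8458/145 + 9522/145 = 124, on the frontier.)

8458/145


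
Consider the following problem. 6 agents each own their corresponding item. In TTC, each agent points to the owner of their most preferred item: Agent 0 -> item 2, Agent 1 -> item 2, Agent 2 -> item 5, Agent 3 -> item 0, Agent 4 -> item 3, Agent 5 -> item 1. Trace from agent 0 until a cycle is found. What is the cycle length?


Step 1: Trace the pointer graph from agent 0: 0 -> 2 -> 5 -> 1 -> 2
Step 2: A cycle is detected when we revisit agent 2
Step 3: The cycle is: 2 -> 5 -> 1 -> 2
Step 4: Cycle length = 3

3


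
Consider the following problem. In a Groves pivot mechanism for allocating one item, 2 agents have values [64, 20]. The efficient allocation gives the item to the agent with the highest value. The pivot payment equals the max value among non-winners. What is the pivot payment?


Step 1: The efficient winner is agent 0 with value 64
Step 2: Other agents' values: [20]
Step 3: Pivot payment = max(others) = 20
Step 4: The winner pays 20

20


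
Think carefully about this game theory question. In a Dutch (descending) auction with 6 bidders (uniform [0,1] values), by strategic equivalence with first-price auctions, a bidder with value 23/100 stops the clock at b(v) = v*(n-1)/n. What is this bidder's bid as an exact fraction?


Step 1: Dutch auctions are strategically equivalent to first-price auctions
Step 2: The equilibrium bid is b(v) = v*(n-1)/n
Step 3: b = 23/100 * 5/6
Step 4: b = 23/120

23/120


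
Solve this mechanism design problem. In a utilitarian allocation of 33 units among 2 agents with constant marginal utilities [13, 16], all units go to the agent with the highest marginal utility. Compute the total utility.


Step 1: The marginal utilities are [13, 16]
Step 2: The highest marginal utility is 16
Step 3: All 33 units go to that agent
Step 4: Total utility = 16 * 33 = 528

528


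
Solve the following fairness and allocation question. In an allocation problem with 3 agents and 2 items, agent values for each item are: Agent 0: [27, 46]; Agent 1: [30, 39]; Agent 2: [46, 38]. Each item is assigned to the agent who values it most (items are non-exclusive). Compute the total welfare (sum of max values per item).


Step 1: For each item, find the maximum value among all agents.
Step 2: Item 0 -> Agent 2 (value 46)
Step 3: Item 1 -> Agent 0 (value 46)
Step 4: Total welfare = 46 + 46 = 92

92


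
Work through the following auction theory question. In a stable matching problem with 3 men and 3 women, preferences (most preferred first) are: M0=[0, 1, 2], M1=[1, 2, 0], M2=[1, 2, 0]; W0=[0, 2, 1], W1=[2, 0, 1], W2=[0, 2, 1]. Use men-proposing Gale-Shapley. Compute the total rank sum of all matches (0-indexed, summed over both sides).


Step 1: Run Gale-Shapley (men propose, women hold best offer):
  M0 proposes to W0; she accepts
  M1 proposes to W1; she accepts
  M2 proposes to W1; she switches from M1
  M1 proposes to W2; she accepts
Step 2: Final matching: W0-M0, W1-M2, W2-M1
Step 3: 0-indexed ranks (man's rank of his match, then woman's): 0 + 0 + 0 + 0 + 1 + 2
Step 4: Total rank sum = 3

3


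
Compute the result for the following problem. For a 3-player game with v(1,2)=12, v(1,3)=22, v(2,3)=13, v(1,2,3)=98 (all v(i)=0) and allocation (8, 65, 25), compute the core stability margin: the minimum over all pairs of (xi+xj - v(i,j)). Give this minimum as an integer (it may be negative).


Step 1: Slack for coalition (1,2): x1+x2 - v12 = 73 - 12 = 61
Step 2: Slack for coalition (1,3): x1+x3 - v13 = 33 - 22 = 11
Step 3: Slack for coalition (2,3): x2+x3 - v23 = 90 - 13 = 77
Step 4: Minimum slack = min(61, 11, 77) = 11, attained by (1,3); no pair can gain by deviating, so the allocation is in the core

11


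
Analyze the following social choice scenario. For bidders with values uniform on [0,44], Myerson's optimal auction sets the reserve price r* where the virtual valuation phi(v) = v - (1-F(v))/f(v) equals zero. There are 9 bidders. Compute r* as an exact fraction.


Step 1: For U[0,44], F(v) = v/44 and f(v) = 1/44
Step 2: phi(v) = v - (1 - v/44)/(1/44) = v - (44 - v) = 2v - 44
Step 3: Set phi(r*) = 0: 2r* - 44 = 0
Step 4: r* = 44/2 = 22 (the number of bidders n = 9 does not enter)

22


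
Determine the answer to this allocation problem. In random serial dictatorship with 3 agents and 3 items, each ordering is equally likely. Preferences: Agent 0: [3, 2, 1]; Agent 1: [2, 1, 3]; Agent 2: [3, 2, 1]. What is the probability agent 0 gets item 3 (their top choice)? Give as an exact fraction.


Step 1: Agent 0 wants item 3
Step 2: There are 6 possible orderings of agents
Step 3: In 3 orderings, agent 0 gets item 3
Step 4: Probability = 3/6 = 1/2

1/2


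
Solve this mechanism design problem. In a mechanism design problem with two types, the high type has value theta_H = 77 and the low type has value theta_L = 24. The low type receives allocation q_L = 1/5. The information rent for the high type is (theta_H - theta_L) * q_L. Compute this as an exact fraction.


Step 1: theta_H - theta_L = 77 - 24 = 53
Step 2: Information rent = (theta_H - theta_L) * q_L
Step 3: = 53 * 1/5
Step 4: = 53/5

53/5


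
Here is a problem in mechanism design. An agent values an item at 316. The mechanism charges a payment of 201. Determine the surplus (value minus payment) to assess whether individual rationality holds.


Step 1: Surplus = value - payment = 316 - 201 = 115
Step 2: IR is satisfied (surplus >= 0)

115


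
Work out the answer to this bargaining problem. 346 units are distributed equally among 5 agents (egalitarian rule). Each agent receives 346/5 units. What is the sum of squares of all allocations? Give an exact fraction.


Step 1: Each agent's share = 346/5
Step 2: Square of each share = (346/5)^2 = 119716/25
Step 3: Sum of squares = 5 * 119716/25 = 119716/5

119716/5


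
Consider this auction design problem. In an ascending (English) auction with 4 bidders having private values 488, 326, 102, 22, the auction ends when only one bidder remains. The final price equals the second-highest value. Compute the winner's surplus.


Step 1: Identify the highest value: 488
Step 2: Identify the second-highest value: 326
Step 3: The final price = second-highest value = 326
Step 4: Surplus = 488 - 326 = 162

162


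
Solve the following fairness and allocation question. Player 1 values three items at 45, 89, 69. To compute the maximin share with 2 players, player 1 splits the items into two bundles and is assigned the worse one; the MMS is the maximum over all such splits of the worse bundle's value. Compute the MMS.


Step 1: Item values = 45, 89, 69
Step 2: Enumerate all 2-bundle partitions and take the smaller bundle:
  Partition 1: {45} vs {89,69} -> bundles 45, 158; min = 45
  Partition 2: {89} vs {45,69} -> bundles 89, 114; min = 89
  Partition 3: {69} vs {45,89} -> bundles 69, 134; min = 69
Step 3: MMS = max(45, 89, 69) = 89

89


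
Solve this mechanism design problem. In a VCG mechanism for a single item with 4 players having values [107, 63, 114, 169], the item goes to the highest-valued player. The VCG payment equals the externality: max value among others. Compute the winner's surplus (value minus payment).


Step 1: The winner is the agent with the highest value: agent 3 with value 169
Step 2: Values of other agents: [107, 63, 114]
Step 3: VCG payment = max of others' values = 114
Step 4: Surplus = 169 - 114 = 55

55


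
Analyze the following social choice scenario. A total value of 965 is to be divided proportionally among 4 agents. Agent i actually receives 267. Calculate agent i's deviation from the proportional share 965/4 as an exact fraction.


Step 1: Proportional share = 965/4
Step 2: Agent's actual allocation = 267
Step 3: Excess = 267 - 965/4 = 103/4

103/4


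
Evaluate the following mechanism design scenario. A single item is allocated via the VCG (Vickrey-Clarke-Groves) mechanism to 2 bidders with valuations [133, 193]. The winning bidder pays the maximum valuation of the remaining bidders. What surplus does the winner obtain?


Step 1: The winner is the agent with the highest value: agent 1 with value 193
Step 2: Values of other agents: [133]
Step 3: VCG payment = max of others' values = 133
Step 4: Surplus = 193 - 133 = 60

60


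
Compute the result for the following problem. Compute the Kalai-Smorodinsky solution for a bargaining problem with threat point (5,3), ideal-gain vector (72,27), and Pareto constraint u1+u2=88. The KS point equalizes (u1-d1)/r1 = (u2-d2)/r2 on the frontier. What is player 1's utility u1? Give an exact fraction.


Step 1: At the KS point, (u1-d1)/r1 = (u2-d2)/r2 = t and u1+u2 = 88
Step 2: u1 = d1 + r1*t and u2 = d2 + r2*t, so (d1 + r1*t) + (d2 + r2*t) = 88
Step 3: t = (88 - 5 - 3)/(72 + 27) = 80/99
Step 4: u1 = d1 + r1*t = 5 + 72 * 80/99 = 695/11
Step 5: (Check: u2 = d2 + r2*t = 273/11; u1+u2 = 695/11 + 273/11 = 88, on the frontier.)

695/11


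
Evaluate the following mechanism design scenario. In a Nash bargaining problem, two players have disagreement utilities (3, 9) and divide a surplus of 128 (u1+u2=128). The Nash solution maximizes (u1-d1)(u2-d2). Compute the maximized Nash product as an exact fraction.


Step 1: The Nash solution splits surplus symmetrically above the disagreement point
Step 2: u1 = (total + d1 - d2)/2 = (128 + 3 - 9)/2 = 61
Step 3: u2 = (total - d1 + d2)/2 = (128 - 3 + 9)/2 = 67
Step 4: Nash product = (61 - 3) * (67 - 9)
Step 5: = 58 * 58 = 3364

3364


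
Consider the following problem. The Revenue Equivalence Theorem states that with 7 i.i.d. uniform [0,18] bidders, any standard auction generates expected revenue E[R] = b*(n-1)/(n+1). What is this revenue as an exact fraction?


Step 1: By Revenue Equivalence, expected revenue = b*(n-1)/(n+1)
Step 2: Substituting n = 7, b = 18
Step 3: Revenue = 18*(7-1)/(7+1) = 18*6/8
Step 4: Revenue = 108/8 = 27/2

27/2


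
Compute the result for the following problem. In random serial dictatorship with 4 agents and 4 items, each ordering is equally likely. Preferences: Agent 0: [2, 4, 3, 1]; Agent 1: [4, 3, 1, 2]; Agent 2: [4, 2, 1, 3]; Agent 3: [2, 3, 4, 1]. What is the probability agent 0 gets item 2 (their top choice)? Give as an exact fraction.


Step 1: Agent 0 wants item 2
Step 2: There are 24 possible orderings of agents
Step 3: In 11 orderings, agent 0 gets item 2
Step 4: Probability = 11/24

11/24


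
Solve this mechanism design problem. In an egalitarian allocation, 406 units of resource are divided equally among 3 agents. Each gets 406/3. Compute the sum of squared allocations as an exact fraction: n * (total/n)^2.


Step 1: Each agent's share = 406/3
Step 2: Square of each share = (406/3)^2 = 164836/9
Step 3: Sum of squares = 3 * 164836/9 = 164836/3

164836/3


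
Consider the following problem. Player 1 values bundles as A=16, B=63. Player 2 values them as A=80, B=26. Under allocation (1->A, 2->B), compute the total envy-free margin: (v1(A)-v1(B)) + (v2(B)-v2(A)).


Step 1: Player 1's margin = v1(A) - v1(B) = 16 - 63 = -47
Step 2: Player 2's margin = v2(B) - v2(A) = 26 - 80 = -54
Step 3: Total margin = -47 + -54 = -101

-101


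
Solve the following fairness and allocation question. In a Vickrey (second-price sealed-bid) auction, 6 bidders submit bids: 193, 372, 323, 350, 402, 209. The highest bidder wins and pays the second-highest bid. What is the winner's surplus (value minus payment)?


Step 1: Sort bids in descending order: 402, 372, 350, 323, 209, 193
Step 2: The winning bid is the highest: 402
Step 3: The payment equals the second-highest bid: 372
Step 4: Surplus = winner's bid - payment = 402 - 372 = 30

30


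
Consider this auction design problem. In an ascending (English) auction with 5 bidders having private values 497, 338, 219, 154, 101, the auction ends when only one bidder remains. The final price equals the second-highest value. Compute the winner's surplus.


Step 1: Identify the highest value: 497
Step 2: Identify the second-highest value: 338
Step 3: The final price = second-highest value = 338
Step 4: Surplus = 497 - 338 = 159

159


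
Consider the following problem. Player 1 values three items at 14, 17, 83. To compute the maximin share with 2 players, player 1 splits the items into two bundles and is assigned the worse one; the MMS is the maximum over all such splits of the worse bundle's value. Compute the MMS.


Step 1: Item values = 14, 17, 83
Step 2: Enumerate all 2-bundle partitions and take the smaller bundle:
  Partition 1: {14} vs {17,83} -> bundles 14, 100; min = 14
  Partition 2: {17} vs {14,83} -> bundles 17, 97; min = 17
  Partition 3: {83} vs {14,17} -> bundles 83, 31; min = 31
Step 3: MMS = max(14, 17, 31) = 31

31


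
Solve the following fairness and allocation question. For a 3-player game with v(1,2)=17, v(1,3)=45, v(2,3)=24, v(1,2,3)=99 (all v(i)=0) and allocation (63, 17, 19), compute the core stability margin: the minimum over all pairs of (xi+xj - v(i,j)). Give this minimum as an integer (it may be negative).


Step 1: Slack for coalition (1,2): x1+x2 - v12 = 80 - 17 = 63
Step 2: Slack for coalition (1,3): x1+x3 - v13 = 82 - 45 = 37
Step 3: Slack for coalition (2,3): x2+x3 - v23 = 36 - 24 = 12
Step 4: Minimum slack = min(63, 37, 12) = 12, attained by (2,3); no pair can gain by deviating, so the allocation is in the core

12


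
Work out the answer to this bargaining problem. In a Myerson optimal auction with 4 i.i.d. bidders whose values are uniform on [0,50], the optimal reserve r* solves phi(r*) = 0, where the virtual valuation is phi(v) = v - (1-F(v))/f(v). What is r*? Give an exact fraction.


Step 1: For U[0,50], F(v) = v/50 and f(v) = 1/50
Step 2: phi(v) = v - (1 - v/50)/(1/50) = v - (50 - v) = 2v - 50
Step 3: Set phi(r*) = 0: 2r* - 50 = 0
Step 4: r* = 50/2 = 25 (the number of bidders n = 4 does not enter)

25


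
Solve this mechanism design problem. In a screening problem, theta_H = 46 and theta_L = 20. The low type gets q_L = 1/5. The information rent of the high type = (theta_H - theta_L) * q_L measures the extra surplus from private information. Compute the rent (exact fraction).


Step 1: theta_H - theta_L = 46 - 20 = 26
Step 2: Information rent = (theta_H - theta_L) * q_L
Step 3: = 26 * 1/5
Step 4: = 26/5

26/5


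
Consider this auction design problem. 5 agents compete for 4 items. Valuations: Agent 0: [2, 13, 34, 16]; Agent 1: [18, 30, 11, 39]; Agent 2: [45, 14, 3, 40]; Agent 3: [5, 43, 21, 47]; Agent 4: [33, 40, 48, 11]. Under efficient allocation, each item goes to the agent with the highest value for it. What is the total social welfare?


Step 1: For each item, find the maximum value among all agents.
Step 2: Item 0 -> Agent 2 (value 45)
Step 3: Item 1 -> Agent 3 (value 43)
Step 4: Item 2 -> Agent 4 (value 48)
Step 5: Item 3 -> Agent 3 (value 47)
Step 6: Total welfare = 45 + 43 + 48 + 47 = 183

183


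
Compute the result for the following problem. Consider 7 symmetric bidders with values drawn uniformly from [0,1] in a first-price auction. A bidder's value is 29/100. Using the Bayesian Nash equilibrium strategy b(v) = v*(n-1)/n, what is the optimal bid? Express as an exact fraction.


Step 1: The symmetric BNE bidding function is b(v) = v * (n-1) / n
Step 2: Substitute v = 29/100 and n = 7
Step 3: b = 29/100 * 6/7
Step 4: b = 87/350

87/350


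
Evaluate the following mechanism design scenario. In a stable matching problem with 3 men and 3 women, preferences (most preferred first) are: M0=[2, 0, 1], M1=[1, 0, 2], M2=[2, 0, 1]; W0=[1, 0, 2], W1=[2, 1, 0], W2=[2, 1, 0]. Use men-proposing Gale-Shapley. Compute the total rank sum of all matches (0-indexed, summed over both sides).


Step 1: Run Gale-Shapley (men propose, women hold best offer):
  M0 proposes to W2; she accepts
  M1 proposes to W1; she accepts
  M2 proposes to W2; she switches from M0
  M0 proposes to W0; she accepts
Step 2: Final matching: W0-M0, W1-M1, W2-M2
Step 3: 0-indexed ranks (man's rank of his match, then woman's): 1 + 1 + 0 + 1 + 0 + 0
Step 4: Total rank sum = 3

3


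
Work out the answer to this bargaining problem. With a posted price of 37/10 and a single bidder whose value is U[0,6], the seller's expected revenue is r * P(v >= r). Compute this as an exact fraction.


Step 1: Posted price r = 37/10, value support [0,6]
Step 2: P(v >= r) = (6 - 37/10)/6 = 23/60
Step 3: Expected revenue = r * P(v >= r) = 37/10 * 23/60
Step 4: Revenue = 851/600

851/600


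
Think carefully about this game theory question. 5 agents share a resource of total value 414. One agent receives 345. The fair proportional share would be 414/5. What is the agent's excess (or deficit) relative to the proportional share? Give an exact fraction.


Step 1: Proportional share = 414/5
Step 2: Agent's actual allocation = 345
Step 3: Excess = 345 - 414/5 = 1311/5

1311/5


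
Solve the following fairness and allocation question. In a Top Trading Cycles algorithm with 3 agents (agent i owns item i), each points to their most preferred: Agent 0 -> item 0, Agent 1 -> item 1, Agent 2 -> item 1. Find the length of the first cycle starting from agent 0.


Step 1: Trace the pointer graph from agent 0: 0 -> 0
Step 2: A cycle is detected when we revisit agent 0
Step 3: The cycle is: 0 -> 0
Step 4: Cycle length = 1

1


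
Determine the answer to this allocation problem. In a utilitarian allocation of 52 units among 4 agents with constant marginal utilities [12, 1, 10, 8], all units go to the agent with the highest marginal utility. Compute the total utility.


Step 1: The marginal utilities are [12, 1, 10, 8]
Step 2: The highest marginal utility is 12
Step 3: All 52 units go to that agent
Step 4: Total utility = 12 * 52 = 624

624


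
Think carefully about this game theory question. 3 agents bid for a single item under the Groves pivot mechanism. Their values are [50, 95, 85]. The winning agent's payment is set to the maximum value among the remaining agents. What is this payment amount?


Step 1: The efficient winner is agent 1 with value 95
Step 2: Other agents' values: [50, 85]
Step 3: Pivot payment = max(others) = 85
Step 4: The winner pays 85

85


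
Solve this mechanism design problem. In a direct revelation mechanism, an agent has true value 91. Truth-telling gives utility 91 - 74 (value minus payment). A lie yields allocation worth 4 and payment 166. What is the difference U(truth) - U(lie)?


Step 1: U(truth) = value - payment = 91 - 74 = 17
Step 2: U(lie) = allocation - payment = 4 - 166 = -162
Step 3: IC gap = 17 - (-162) = 179

179


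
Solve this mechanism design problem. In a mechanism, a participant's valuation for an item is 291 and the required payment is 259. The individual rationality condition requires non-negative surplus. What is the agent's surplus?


Step 1: Surplus = value - payment = 291 - 259 = 32
Step 2: IR is satisfied (surplus >= 0)

32


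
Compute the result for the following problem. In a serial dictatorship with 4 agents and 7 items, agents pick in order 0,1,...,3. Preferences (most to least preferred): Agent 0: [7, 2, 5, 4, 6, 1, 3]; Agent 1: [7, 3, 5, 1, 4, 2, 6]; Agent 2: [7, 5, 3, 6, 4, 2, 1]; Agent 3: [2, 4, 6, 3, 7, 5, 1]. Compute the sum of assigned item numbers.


Step 1: Agent 0 picks item 7
Step 2: Agent 1 picks item 3
Step 3: Agent 2 picks item 5
Step 4: Agent 3 picks item 2
Step 5: Sum = 7 + 3 + 5 + 2 = 17

17


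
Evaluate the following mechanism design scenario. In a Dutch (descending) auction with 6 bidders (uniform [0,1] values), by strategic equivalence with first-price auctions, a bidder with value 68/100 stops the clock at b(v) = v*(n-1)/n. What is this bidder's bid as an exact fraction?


Step 1: Dutch auctions are strategically equivalent to first-price auctions
Step 2: The equilibrium bid is b(v) = v*(n-1)/n
Step 3: b = 17/25 * 5/6
Step 4: b = 17/30

17/30


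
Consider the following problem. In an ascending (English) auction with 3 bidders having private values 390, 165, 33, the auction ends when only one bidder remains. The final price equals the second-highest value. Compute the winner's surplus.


Step 1: Identify the highest value: 390
Step 2: Identify the second-highest value: 165
Step 3: The final price = second-highest value = 165
Step 4: Surplus = 390 - 165 = 225

225


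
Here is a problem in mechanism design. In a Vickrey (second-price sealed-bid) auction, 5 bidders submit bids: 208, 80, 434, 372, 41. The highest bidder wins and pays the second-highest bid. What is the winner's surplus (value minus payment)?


Step 1: Sort bids in descending order: 434, 372, 208, 80, 41
Step 2: The winning bid is the highest: 434
Step 3: The payment equals the second-highest bid: 372
Step 4: Surplus = winner's bid - payment = 434 - 372 = 62

62


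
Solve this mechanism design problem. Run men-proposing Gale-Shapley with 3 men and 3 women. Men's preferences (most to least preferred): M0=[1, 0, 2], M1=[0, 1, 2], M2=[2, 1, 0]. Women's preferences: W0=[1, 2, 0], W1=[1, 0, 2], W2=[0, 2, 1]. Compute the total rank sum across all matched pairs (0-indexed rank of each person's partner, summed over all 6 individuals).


Step 1: Run Gale-Shapley (men propose, women hold best offer):
  M0 proposes to W1; she accepts
  M1 proposes to W0; she accepts
  M2 proposes to W2; she accepts
Step 2: Final matching: W0-M1, W1-M0, W2-M2
Step 3: 0-indexed ranks (man's rank of his match, then woman's): 0 + 0 + 0 + 1 + 0 + 1
Step 4: Total rank sum = 2

2


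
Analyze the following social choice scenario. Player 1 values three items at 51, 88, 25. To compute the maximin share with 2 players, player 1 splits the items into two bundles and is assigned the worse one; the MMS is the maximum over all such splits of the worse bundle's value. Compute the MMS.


Step 1: Item values = 51, 88, 25
Step 2: Enumerate all 2-bundle partitions and take the smaller bundle:
  Partition 1: {51} vs {88,25} -> bundles 51, 113; min = 51
  Partition 2: {88} vs {51,25} -> bundles 88, 76; min = 76
  Partition 3: {25} vs {51,88} -> bundles 25, 139; min = 25
Step 3: MMS = max(51, 76, 25) = 76

76


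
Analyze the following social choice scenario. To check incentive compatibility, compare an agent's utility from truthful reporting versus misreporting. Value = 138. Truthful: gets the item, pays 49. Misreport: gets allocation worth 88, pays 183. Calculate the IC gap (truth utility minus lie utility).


Step 1: U(truth) = value - payment = 138 - 49 = 89
Step 2: U(lie) = allocation - payment = 88 - 183 = -95
Step 3: IC gap = 89 - (-95) = 184

184


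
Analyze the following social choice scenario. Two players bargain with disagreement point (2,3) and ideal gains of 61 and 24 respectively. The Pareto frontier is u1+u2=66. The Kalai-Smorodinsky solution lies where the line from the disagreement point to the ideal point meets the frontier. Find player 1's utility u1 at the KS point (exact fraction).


Step 1: At the KS point, (u1-d1)/r1 = (u2-d2)/r2 = t and u1+u2 = 66
Step 2: u1 = d1 + r1*t and u2 = d2 + r2*t, so (d1 + r1*t) + (d2 + r2*t) = 66
Step 3: t = (66 - 2 - 3)/(61 + 24) = 61/85
Step 4: u1 = d1 + r1*t = 2 + 61 * 61/85 = 3891/85
Step 5: (Check: u2 = d2 + r2*t = 1719/85; u1+u2 = 3891/85 + 1719/85 = 66, on the frontier.)

3891/85


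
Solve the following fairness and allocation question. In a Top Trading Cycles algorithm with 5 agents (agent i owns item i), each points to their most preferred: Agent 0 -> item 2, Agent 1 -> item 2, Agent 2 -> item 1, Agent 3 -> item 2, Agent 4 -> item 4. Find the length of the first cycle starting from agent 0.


Step 1: Trace the pointer graph from agent 0: 0 -> 2 -> 1 -> 2
Step 2: A cycle is detected when we revisit agent 2
Step 3: The cycle is: 2 -> 1 -> 2
Step 4: Cycle length = 2

2


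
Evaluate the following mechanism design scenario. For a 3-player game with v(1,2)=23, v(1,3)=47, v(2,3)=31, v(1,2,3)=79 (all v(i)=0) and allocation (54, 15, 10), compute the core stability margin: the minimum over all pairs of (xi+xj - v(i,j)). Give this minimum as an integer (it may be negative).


Step 1: Slack for coalition (1,2): x1+x2 - v12 = 69 - 23 = 46
Step 2: Slack for coalition (1,3): x1+x3 - v13 = 64 - 47 = 17
Step 3: Slack for coalition (2,3): x2+x3 - v23 = 25 - 31 = -6
Step 4: Minimum slack = min(46, 17, -6) = -6, attained by (2,3); coalition (2,3) can block (slack < 0), so the allocation is not in the core

-6


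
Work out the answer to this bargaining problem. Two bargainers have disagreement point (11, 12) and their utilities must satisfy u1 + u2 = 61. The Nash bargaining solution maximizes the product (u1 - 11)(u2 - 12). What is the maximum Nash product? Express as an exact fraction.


Step 1: The Nash solution splits surplus symmetrically above the disagreement point
Step 2: u1 = (total + d1 - d2)/2 = (61 + 11 - 12)/2 = 30
Step 3: u2 = (total - d1 + d2)/2 = (61 - 11 + 12)/2 = 31
Step 4: Nash product = (30 - 11) * (31 - 12)
Step 5: = 19 * 19 = 361

361


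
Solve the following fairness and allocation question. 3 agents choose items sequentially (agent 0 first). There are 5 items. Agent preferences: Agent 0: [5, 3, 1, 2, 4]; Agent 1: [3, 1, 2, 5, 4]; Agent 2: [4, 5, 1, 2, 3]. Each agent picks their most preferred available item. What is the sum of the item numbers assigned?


Step 1: Agent 0 picks item 5
Step 2: Agent 1 picks item 3
Step 3: Agent 2 picks item 4
Step 4: Sum = 5 + 3 + 4 = 12

12


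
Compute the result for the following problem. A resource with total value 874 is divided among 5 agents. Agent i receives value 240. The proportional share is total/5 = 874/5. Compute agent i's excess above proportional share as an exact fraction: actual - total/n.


Step 1: Proportional share = 874/5
Step 2: Agent's actual allocation = 240
Step 3: Excess = 240 - 874/5 = 326/5

326/5


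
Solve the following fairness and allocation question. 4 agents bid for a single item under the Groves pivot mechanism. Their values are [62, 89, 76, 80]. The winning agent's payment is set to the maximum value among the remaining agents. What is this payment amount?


Step 1: The efficient winner is agent 1 with value 89
Step 2: Other agents' values: [62, 76, 80]
Step 3: Pivot payment = max(others) = 80
Step 4: The winner pays 80

80


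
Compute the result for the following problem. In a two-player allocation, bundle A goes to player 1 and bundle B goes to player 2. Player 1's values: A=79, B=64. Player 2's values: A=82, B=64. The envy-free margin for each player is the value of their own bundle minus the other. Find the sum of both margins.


Step 1: Player 1's margin = v1(A) - v1(B) = 79 - 64 = 15
Step 2: Player 2's margin = v2(B) - v2(A) = 64 - 82 = -18
Step 3: Total margin = 15 + -18 = -3

-3


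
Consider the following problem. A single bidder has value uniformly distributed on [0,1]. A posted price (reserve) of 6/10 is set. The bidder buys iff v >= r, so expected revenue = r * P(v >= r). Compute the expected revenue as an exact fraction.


Step 1: Posted price r = 3/5, value support [0,1]
Step 2: P(v >= r) = (1 - 3/5)/1 = 2/5
Step 3: Expected revenue = r * P(v >= r) = 3/5 * 2/5
Step 4: Revenue = 6/25

6/25


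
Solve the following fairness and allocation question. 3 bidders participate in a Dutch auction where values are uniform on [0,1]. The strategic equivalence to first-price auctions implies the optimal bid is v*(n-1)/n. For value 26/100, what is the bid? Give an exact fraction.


Step 1: Dutch auctions are strategically equivalent to first-price auctions
Step 2: The equilibrium bid is b(v) = v*(n-1)/n
Step 3: b = 13/50 * 2/3
Step 4: b = 13/75

13/75


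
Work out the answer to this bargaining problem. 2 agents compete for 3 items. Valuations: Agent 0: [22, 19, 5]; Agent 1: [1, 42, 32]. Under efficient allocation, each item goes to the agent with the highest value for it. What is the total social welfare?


Step 1: For each item, find the maximum value among all agents.
Step 2: Item 0 -> Agent 0 (value 22)
Step 3: Item 1 -> Agent 1 (value 42)
Step 4: Item 2 -> Agent 1 (value 32)
Step 5: Total welfare = 22 + 42 + 32 = 96

96


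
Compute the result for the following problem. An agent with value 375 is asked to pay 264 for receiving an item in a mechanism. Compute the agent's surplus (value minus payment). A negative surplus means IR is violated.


Step 1: Surplus = value - payment = 375 - 264 = 111
Step 2: IR is satisfied (surplus >= 0)

111


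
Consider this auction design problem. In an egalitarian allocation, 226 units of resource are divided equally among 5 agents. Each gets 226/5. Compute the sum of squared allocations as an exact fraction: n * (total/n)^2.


Step 1: Each agent's share = 226/5
Step 2: Square of each share = (226/5)^2 = 51076/25
Step 3: Sum of squares = 5 * 51076/25 = 51076/5

51076/5


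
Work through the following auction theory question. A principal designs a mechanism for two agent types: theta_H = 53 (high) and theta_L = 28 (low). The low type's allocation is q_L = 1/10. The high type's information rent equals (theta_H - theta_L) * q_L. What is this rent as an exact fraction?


Step 1: theta_H - theta_L = 53 - 28 = 25
Step 2: Information rent = (theta_H - theta_L) * q_L
Step 3: = 25 * 1/10
Step 4: = 5/2

5/2


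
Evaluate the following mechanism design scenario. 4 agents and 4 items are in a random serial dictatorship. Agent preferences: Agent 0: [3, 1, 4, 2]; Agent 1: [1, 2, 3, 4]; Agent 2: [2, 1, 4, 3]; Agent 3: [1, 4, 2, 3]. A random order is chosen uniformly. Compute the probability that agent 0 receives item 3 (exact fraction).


Step 1: Agent 0 wants item 3
Step 2: There are 24 possible orderings of agents
Step 3: In 22 orderings, agent 0 gets item 3
Step 4: Probability = 22/24 = 11/12

11/12


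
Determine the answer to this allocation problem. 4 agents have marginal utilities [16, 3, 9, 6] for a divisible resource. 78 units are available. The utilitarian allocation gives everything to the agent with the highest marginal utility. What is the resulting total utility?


Step 1: The marginal utilities are [16, 3, 9, 6]
Step 2: The highest marginal utility is 16
Step 3: All 78 units go to that agent
Step 4: Total utility = 16 * 78 = 1248

1248


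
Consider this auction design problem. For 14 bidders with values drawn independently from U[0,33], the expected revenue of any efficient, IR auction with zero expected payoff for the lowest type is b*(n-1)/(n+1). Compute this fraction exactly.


Step 1: By Revenue Equivalence, expected revenue = b*(n-1)/(n+1)
Step 2: Substituting n = 14, b = 33
Step 3: Revenue = 33*(14-1)/(14+1) = 33*13/15
Step 4: Revenue = 429/15 = 143/5

143/5


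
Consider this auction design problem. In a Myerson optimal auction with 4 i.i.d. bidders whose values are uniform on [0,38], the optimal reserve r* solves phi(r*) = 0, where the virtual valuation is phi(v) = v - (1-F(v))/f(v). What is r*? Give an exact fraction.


Step 1: For U[0,38], F(v) = v/38 and f(v) = 1/38
Step 2: phi(v) = v - (1 - v/38)/(1/38) = v - (38 - v) = 2v - 38
Step 3: Set phi(r*) = 0: 2r* - 38 = 0
Step 4: r* = 38/2 = 19 (the number of bidders n = 4 does not enter)

19


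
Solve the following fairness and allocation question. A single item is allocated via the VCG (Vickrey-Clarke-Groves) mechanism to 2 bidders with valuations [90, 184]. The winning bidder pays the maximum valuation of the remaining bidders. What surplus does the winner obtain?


Step 1: The winner is the agent with the highest value: agent 1 with value 184
Step 2: Values of other agents: [90]
Step 3: VCG payment = max of others' values = 90
Step 4: Surplus = 184 - 90 = 94

94


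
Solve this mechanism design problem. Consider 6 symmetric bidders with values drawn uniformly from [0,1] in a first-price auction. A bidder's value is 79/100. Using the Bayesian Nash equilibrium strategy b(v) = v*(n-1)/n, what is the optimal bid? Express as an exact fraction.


Step 1: The symmetric BNE bidding function is b(v) = v * (n-1) / n
Step 2: Substitute v = 79/100 and n = 6
Step 3: b = 79/100 * 5/6
Step 4: b = 79/120

79/120


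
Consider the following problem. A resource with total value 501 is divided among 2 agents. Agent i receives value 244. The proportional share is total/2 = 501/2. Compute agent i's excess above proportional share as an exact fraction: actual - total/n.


Step 1: Proportional share = 501/2
Step 2: Agent's actual allocation = 244
Step 3: Excess = 244 - 501/2 = -13/2

-13/2


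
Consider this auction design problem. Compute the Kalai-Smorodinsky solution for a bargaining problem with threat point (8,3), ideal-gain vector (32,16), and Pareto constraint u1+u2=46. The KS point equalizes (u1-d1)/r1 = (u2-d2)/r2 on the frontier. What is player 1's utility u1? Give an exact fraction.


Step 1: At the KS point, (u1-d1)/r1 = (u2-d2)/r2 = t and u1+u2 = 46
Step 2: u1 = d1 + r1*t and u2 = d2 + r2*t, so (d1 + r1*t) + (d2 + r2*t) = 46
Step 3: t = (46 - 8 - 3)/(32 + 16) = 35/48
Step 4: u1 = d1 + r1*t = 8 + 32 * 35/48 = 94/3
Step 5: (Check: u2 = d2 + r2*t = 44/3; u1+u2 = 94/3 + 44/3 = 46, on the frontier.)

94/3


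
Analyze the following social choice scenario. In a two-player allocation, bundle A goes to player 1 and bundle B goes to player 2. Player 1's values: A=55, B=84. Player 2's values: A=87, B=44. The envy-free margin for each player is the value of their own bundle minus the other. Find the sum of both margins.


Step 1: Player 1's margin = v1(A) - v1(B) = 55 - 84 = -29
Step 2: Player 2's margin = v2(B) - v2(A) = 44 - 87 = -43
Step 3: Total margin = -29 + -43 = -72

-72


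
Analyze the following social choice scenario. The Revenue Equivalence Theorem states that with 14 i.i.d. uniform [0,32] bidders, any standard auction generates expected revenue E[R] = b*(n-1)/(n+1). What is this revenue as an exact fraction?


Step 1: By Revenue Equivalence, expected revenue = b*(n-1)/(n+1)
Step 2: Substituting n = 14, b = 32
Step 3: Revenue = 32*(14-1)/(14+1) = 32*13/15
Step 4: Revenue = 416/15

416/15


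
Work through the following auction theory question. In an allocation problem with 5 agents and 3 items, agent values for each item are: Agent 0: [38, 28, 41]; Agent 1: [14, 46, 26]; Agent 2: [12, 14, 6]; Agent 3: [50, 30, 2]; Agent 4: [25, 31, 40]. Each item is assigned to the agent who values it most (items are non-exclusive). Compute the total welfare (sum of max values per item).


Step 1: For each item, find the maximum value among all agents.
Step 2: Item 0 -> Agent 3 (value 50)
Step 3: Item 1 -> Agent 1 (value 46)
Step 4: Item 2 -> Agent 0 (value 41)
Step 5: Total welfare = 50 + 46 + 41 = 137

137


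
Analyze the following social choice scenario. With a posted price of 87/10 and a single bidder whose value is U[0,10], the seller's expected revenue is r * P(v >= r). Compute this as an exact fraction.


Step 1: Posted price r = 87/10, value support [0,10]
Step 2: P(v >= r) = (10 - 87/10)/10 = 13/100
Step 3: Expected revenue = r * P(v >= r) = 87/10 * 13/100
Step 4: Revenue = 1131/1000

1131/1000


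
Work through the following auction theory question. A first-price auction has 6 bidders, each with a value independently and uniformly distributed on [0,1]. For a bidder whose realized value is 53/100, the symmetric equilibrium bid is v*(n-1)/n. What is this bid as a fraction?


Step 1: The symmetric BNE bidding function is b(v) = v * (n-1) / n
Step 2: Substitute v = 53/100 and n = 6
Step 3: b = 53/100 * 5/6
Step 4: b = 53/120

53/120


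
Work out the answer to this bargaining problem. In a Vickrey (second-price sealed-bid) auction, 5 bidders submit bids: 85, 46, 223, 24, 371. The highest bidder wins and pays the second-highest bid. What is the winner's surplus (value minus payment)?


Step 1: Sort bids in descending order: 371, 223, 85, 46, 24
Step 2: The winning bid is the highest: 371
Step 3: The payment equals the second-highest bid: 223
Step 4: Surplus = winner's bid - payment = 371 - 223 = 148

148
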